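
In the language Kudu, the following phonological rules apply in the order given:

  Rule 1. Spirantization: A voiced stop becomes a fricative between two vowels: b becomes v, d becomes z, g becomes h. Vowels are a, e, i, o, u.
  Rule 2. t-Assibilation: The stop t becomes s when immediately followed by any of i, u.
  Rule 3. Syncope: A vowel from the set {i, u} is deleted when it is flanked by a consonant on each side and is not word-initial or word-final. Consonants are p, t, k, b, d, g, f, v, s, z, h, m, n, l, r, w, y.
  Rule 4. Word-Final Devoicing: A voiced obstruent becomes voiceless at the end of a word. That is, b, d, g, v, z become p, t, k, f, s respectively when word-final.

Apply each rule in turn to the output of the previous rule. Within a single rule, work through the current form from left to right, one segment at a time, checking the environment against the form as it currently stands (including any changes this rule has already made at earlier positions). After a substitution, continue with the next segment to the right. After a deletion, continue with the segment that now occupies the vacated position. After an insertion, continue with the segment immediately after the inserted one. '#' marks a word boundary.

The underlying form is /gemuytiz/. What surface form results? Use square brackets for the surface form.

Rule 1 Spirantization: no change — [gemuytiz]
Rule 2 t-Assibilation: [gemuytiz] → [gemuysiz]
Rule 3 Syncope: [gemuysiz] → [gemysz]
Rule 4 Word-Final Devoicing: [gemysz] → [gemyss]

[gemyss]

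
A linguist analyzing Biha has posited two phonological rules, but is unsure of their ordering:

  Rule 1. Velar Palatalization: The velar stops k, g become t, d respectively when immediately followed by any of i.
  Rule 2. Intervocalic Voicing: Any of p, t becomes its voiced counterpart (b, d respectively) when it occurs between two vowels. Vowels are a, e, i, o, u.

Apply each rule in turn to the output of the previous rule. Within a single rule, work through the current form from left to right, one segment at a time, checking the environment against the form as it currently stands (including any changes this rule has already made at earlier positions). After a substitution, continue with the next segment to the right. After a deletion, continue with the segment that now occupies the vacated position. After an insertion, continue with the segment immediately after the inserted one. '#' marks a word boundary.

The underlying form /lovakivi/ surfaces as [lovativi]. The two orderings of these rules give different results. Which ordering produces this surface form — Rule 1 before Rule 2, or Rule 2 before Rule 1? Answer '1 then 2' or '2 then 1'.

Order 1 then 2:
  1 Velar Palatalization: [lovakivi] → [lovativi]
  2 Intervocalic Voicing: [lovativi] → [lovadivi]
  result: [lovadivi]
Order 2 then 1:
  2 Intervocalic Voicing: no change — [lovakivi]
  1 Velar Palatalization: [lovakivi] → [lovativi]
  result: [lovativi]

2 then 1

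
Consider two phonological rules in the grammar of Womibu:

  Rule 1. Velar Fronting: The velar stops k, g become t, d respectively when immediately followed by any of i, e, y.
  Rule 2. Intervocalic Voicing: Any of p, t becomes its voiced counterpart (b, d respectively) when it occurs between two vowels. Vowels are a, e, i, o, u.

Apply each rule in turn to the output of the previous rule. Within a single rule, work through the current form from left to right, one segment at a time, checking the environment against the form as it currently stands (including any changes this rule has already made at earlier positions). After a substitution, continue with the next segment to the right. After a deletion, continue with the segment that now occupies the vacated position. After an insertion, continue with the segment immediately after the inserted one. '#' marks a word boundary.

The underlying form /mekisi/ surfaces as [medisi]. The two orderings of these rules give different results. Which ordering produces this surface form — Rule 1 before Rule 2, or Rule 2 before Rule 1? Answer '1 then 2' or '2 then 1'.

1 then 2

Order 1 then 2:
  1 Velar Fronting: [mekisi] → [metisi]
  2 Intervocalic Voicing: [metisi] → [medisi]
  result: [medisi]
Order 2 then 1:
  2 Intervocalic Voicing: no change — [mekisi]
  1 Velar Fronting: [mekisi] → [metisi]
  result: [metisi]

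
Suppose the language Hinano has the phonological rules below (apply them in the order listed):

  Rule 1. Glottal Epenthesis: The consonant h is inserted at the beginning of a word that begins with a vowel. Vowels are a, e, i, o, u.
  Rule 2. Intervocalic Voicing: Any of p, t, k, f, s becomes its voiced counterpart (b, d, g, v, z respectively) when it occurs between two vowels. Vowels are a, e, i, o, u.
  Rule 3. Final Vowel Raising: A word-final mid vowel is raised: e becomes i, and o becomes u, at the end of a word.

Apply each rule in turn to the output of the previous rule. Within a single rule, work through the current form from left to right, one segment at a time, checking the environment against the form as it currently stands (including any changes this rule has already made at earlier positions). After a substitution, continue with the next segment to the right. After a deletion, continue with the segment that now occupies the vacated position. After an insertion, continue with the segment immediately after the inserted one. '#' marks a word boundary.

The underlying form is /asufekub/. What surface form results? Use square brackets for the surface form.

[hazuvegub]

Rule 1 Glottal Epenthesis: [asufekub] → [hasufekub]
Rule 2 Intervocalic Voicing: [hasufekub] → [hazuvegub]
Rule 3 Final Vowel Raising: no change — [hazuvegub]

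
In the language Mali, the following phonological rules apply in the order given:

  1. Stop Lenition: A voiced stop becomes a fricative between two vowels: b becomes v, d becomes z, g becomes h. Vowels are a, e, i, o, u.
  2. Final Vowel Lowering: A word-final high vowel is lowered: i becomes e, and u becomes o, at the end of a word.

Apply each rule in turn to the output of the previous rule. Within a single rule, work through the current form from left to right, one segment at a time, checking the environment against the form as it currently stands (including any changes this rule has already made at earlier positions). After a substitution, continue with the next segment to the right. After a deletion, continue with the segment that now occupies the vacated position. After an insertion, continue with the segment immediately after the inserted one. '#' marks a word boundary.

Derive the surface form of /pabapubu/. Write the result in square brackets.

[pavapuvo]

1 Stop Lenition: [pabapubu] → [pavapuvu]
2 Final Vowel Lowering: [pavapuvu] → [pavapuvo]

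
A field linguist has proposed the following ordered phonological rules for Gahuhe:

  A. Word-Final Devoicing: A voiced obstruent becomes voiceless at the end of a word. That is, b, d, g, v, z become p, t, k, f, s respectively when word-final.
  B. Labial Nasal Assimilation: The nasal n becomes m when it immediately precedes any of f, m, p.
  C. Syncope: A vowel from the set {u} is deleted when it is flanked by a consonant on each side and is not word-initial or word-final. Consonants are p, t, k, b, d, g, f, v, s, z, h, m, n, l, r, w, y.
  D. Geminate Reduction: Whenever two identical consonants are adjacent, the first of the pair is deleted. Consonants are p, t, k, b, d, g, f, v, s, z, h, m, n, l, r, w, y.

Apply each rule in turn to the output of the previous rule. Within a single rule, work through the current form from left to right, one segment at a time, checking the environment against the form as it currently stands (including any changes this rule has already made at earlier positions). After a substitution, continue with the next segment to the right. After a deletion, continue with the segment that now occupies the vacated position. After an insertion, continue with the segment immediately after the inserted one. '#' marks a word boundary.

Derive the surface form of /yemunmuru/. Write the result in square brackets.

[yemru]

A Word-Final Devoicing: no change — [yemunmuru]
B Labial Nasal Assimilation: [yemunmuru] → [yemummuru]
C Syncope: [yemummuru] → [yemmmru]
D Geminate Reduction: [yemmmru] → [yemru]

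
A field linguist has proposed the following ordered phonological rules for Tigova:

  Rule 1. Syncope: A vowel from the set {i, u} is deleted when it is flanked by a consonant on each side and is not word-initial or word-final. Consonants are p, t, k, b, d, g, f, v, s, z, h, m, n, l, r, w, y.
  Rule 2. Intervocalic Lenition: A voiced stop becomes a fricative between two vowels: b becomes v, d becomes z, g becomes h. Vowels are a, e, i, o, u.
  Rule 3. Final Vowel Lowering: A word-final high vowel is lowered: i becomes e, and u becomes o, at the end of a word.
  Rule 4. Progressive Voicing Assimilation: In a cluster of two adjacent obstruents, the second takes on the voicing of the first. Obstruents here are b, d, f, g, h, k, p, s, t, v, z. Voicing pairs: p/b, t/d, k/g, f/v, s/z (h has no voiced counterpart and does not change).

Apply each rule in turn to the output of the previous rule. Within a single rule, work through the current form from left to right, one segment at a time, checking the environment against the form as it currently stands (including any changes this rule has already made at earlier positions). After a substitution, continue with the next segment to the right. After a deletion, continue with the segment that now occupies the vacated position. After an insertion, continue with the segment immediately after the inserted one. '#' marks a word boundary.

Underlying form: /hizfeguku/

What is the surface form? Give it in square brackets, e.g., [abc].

[hsfeggo]

Rule 1 Syncope: [hizfeguku] → [hzfegku]
Rule 2 Intervocalic Lenition: no change — [hzfegku]
Rule 3 Final Vowel Lowering: [hzfegku] → [hzfegko]
Rule 4 Progressive Voicing Assimilation: [hzfegko] → [hsfeggo]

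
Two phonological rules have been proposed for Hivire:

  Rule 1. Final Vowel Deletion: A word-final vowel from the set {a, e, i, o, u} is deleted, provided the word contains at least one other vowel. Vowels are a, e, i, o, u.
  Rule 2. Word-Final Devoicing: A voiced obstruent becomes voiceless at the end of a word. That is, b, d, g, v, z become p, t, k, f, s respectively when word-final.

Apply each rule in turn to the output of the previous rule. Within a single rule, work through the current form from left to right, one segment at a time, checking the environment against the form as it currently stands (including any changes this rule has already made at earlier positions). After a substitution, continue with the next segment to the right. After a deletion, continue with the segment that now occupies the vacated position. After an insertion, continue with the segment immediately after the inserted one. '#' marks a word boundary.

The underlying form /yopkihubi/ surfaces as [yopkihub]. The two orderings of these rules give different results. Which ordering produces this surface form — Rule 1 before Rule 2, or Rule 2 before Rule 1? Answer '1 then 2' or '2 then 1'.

2 then 1

Order 1 then 2:
  1 Final Vowel Deletion: [yopkihubi] → [yopkihub]
  2 Word-Final Devoicing: [yopkihub] → [yopkihup]
  result: [yopkihup]
Order 2 then 1:
  2 Word-Final Devoicing: no change — [yopkihubi]
  1 Final Vowel Deletion: [yopkihubi] → [yopkihub]
  result: [yopkihub]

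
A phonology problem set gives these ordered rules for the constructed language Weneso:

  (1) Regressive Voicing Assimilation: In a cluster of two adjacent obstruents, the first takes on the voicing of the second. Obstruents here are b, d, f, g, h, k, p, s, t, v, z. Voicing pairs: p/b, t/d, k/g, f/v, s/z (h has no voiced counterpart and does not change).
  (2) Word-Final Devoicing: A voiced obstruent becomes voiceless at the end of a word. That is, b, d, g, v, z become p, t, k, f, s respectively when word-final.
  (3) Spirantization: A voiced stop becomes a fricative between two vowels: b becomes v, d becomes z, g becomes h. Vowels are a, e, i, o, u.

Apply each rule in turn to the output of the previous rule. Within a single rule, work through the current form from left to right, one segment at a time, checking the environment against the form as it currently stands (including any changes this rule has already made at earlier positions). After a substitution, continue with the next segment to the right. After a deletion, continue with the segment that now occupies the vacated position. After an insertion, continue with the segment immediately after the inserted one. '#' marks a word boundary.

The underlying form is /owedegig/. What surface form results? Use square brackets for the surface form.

[owezehik]

(1) Regressive Voicing Assimilation: no change — [owedegig]
(2) Word-Final Devoicing: [owedegig] → [owedegik]
(3) Spirantization: [owedegik] → [owezehik]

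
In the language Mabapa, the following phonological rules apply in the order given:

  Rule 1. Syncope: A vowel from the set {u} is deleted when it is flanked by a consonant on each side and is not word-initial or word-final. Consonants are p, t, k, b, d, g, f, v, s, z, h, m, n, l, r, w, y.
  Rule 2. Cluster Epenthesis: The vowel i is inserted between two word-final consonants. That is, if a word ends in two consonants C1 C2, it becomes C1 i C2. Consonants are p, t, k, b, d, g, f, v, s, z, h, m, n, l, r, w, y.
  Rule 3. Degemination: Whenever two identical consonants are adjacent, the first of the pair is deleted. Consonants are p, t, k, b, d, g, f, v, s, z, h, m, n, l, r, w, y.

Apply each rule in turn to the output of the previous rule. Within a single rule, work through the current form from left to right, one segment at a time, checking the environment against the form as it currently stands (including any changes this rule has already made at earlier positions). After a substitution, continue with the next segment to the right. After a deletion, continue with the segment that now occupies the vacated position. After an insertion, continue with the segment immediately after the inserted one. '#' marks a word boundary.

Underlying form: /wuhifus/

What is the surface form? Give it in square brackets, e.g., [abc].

Rule 1 Syncope: [wuhifus] → [whifs]
Rule 2 Cluster Epenthesis: [whifs] → [whifis]
Rule 3 Degemination: no change — [whifis]

[whifis]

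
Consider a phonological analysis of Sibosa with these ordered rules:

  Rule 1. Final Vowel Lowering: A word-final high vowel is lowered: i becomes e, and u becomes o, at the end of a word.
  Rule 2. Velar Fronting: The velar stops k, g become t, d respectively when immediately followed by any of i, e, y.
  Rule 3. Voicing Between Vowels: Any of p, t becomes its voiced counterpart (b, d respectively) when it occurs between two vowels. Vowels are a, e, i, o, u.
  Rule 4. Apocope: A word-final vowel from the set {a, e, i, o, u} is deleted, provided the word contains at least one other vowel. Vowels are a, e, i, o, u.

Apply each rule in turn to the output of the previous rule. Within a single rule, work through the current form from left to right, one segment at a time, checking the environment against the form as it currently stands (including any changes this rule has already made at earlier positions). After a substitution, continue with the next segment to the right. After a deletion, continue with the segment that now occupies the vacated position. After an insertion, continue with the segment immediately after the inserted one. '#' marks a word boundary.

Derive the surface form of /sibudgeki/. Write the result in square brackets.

Rule 1 Final Vowel Lowering: [sibudgeki] → [sibudgeke]
Rule 2 Velar Fronting: [sibudgeke] → [sibuddete]
Rule 3 Voicing Between Vowels: [sibuddete] → [sibuddede]
Rule 4 Apocope: [sibuddede] → [sibudded]

[sibudded]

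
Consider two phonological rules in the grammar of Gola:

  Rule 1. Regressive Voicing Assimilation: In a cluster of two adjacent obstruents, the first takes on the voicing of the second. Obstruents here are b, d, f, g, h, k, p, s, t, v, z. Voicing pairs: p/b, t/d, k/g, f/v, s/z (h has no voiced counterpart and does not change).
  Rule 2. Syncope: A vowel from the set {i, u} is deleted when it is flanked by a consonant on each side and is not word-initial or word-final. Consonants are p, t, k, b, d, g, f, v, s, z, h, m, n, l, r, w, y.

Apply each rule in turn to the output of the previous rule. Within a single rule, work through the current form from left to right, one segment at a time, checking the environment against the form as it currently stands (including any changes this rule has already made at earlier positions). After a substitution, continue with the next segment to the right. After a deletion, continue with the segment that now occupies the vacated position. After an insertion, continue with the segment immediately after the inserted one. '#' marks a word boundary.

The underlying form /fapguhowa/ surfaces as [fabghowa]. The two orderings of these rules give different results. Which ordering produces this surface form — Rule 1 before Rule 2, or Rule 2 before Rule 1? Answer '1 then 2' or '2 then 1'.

1 then 2

Order 1 then 2:
  1 Regressive Voicing Assimilation: [fapguhowa] → [fabguhowa]
  2 Syncope: [fabguhowa] → [fabghowa]
  result: [fabghowa]
Order 2 then 1:
  2 Syncope: [fapguhowa] → [fapghowa]
  1 Regressive Voicing Assimilation: [fapghowa] → [fabkhowa]
  result: [fabkhowa]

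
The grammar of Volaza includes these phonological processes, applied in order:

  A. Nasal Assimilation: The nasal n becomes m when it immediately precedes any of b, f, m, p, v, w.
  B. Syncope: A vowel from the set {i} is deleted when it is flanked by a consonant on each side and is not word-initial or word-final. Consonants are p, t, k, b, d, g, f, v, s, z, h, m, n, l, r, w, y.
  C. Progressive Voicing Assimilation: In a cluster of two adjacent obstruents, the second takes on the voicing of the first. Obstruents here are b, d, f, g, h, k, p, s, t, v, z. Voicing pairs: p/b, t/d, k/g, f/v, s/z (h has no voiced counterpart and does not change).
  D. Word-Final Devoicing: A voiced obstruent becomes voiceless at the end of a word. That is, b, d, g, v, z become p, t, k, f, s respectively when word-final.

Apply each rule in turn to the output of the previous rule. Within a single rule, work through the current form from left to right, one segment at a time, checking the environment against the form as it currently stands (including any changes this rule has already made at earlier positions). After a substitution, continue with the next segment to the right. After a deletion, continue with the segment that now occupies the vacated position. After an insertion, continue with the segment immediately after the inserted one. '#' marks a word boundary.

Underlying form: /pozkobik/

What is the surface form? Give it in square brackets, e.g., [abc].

[pozgobk]

A Nasal Assimilation: no change — [pozkobik]
B Syncope: [pozkobik] → [pozkobk]
C Progressive Voicing Assimilation: [pozkobk] → [pozgobg]
D Word-Final Devoicing: [pozgobg] → [pozgobk]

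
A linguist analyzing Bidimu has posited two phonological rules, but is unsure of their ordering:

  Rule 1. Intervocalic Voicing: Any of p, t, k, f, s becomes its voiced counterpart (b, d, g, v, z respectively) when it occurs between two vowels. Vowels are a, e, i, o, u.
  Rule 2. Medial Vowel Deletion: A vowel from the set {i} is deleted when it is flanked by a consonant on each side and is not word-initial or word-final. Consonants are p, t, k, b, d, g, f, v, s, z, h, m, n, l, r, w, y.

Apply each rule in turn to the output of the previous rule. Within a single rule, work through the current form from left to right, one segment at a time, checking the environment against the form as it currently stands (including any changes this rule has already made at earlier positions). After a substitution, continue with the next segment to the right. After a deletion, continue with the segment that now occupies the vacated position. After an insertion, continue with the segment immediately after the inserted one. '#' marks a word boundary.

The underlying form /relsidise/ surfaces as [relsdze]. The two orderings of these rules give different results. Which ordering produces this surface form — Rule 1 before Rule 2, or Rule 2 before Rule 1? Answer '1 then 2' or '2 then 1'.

Order 1 then 2:
  1 Intervocalic Voicing: [relsidise] → [relsidize]
  2 Medial Vowel Deletion: [relsidize] → [relsdze]
  result: [relsdze]
Order 2 then 1:
  2 Medial Vowel Deletion: [relsidise] → [relsdse]
  1 Intervocalic Voicing: no change — [relsdse]
  result: [relsdse]

1 then 2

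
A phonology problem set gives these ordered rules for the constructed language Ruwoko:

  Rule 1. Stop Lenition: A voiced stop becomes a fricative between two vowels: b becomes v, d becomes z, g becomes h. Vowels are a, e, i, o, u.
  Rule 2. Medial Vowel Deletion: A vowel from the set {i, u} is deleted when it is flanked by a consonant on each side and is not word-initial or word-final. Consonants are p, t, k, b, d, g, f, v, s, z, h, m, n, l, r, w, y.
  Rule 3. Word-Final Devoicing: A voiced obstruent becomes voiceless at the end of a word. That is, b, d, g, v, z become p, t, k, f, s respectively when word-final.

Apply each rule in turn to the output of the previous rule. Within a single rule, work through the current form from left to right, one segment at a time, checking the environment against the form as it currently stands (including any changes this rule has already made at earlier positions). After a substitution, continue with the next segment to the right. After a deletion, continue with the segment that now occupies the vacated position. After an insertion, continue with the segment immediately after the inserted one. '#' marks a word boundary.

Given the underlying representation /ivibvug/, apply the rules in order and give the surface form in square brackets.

[ivbvk]

Rule 1 Stop Lenition: no change — [ivibvug]
Rule 2 Medial Vowel Deletion: [ivibvug] → [ivbvg]
Rule 3 Word-Final Devoicing: [ivbvg] → [ivbvk]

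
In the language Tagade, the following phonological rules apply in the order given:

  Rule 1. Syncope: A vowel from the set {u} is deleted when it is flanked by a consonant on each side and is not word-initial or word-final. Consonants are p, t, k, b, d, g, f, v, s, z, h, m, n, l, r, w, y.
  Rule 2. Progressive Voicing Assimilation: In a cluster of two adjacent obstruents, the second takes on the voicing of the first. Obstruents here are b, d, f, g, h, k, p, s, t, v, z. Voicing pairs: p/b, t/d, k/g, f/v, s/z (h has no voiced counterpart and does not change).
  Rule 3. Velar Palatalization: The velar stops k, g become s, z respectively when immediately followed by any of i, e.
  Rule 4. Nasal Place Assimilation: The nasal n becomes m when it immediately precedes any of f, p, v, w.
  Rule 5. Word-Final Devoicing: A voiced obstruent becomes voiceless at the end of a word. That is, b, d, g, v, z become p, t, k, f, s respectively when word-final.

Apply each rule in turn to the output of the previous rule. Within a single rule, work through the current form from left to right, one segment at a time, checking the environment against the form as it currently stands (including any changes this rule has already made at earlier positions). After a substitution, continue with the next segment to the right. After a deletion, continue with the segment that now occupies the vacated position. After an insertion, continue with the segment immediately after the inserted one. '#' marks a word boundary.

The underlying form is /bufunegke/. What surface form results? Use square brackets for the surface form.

[bvnegze]

Rule 1 Syncope: [bufunegke] → [bfnegke]
Rule 2 Progressive Voicing Assimilation: [bfnegke] → [bvnegge]
Rule 3 Velar Palatalization: [bvnegge] → [bvnegze]
Rule 4 Nasal Place Assimilation: no change — [bvnegze]
Rule 5 Word-Final Devoicing: no change — [bvnegze]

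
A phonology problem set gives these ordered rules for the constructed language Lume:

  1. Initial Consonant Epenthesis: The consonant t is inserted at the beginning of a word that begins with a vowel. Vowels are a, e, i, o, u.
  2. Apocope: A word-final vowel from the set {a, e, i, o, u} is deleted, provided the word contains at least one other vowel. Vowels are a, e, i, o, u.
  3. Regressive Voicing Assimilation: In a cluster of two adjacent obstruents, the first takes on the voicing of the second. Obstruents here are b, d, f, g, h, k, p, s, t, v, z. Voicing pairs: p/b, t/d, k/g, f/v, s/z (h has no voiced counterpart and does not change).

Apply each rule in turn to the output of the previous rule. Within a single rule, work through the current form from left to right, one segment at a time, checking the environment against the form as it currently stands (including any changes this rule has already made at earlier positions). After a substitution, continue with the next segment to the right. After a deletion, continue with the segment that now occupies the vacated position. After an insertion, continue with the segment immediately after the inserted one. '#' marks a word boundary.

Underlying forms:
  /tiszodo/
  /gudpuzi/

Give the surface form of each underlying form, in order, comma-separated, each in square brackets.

[tizzod], [gutpuz]

/tiszodo/:
  1 Initial Consonant Epenthesis: no change — [tiszodo]
  2 Apocope: [tiszodo] → [tiszod]
  3 Regressive Voicing Assimilation: [tiszod] → [tizzod]
/gudpuzi/:
  1 Initial Consonant Epenthesis: no change — [gudpuzi]
  2 Apocope: [gudpuzi] → [gudpuz]
  3 Regressive Voicing Assimilation: [gudpuz] → [gutpuz]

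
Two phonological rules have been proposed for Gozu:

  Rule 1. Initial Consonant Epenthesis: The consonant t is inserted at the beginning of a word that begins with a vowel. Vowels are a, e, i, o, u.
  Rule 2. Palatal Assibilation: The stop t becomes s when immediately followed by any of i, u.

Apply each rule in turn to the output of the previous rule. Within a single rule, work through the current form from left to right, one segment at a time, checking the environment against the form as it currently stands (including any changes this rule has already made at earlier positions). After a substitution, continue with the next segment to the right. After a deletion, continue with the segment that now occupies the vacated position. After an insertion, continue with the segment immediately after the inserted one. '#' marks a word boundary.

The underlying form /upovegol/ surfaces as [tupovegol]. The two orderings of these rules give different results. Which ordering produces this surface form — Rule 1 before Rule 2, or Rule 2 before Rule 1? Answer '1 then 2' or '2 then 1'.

2 then 1

Order 1 then 2:
  1 Initial Consonant Epenthesis: [upovegol] → [tupovegol]
  2 Palatal Assibilation: [tupovegol] → [supovegol]
  result: [supovegol]
Order 2 then 1:
  2 Palatal Assibilation: no change — [upovegol]
  1 Initial Consonant Epenthesis: [upovegol] → [tupovegol]
  result: [tupovegol]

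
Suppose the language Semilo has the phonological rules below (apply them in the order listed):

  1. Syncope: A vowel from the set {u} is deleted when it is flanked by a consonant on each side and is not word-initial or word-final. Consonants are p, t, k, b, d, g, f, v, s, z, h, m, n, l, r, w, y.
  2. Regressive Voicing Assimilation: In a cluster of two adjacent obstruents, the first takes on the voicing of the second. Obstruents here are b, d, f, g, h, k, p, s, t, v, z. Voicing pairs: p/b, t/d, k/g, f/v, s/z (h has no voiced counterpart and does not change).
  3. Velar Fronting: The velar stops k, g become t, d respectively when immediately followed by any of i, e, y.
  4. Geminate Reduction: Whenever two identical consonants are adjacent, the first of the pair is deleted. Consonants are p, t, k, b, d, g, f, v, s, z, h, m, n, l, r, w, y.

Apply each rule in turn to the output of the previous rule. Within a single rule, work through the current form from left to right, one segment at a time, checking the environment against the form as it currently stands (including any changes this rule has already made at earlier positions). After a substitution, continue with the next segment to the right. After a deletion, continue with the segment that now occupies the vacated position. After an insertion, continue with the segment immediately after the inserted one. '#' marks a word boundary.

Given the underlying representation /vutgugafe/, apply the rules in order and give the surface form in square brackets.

1 Syncope: [vutgugafe] → [vtggafe]
2 Regressive Voicing Assimilation: [vtggafe] → [fdggafe]
3 Velar Fronting: no change — [fdggafe]
4 Geminate Reduction: [fdggafe] → [fdgafe]

[fdgafe]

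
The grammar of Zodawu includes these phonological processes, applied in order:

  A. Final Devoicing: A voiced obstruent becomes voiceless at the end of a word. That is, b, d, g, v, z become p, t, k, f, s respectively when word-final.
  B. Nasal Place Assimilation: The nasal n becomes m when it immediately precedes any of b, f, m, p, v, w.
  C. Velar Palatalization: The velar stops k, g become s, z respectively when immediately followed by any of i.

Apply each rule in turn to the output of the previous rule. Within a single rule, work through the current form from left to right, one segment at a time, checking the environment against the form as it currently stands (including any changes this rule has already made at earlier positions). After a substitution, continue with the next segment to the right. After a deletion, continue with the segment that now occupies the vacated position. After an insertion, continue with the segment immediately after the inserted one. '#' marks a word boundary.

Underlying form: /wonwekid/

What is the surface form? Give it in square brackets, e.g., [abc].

[womwesit]

A Final Devoicing: [wonwekid] → [wonwekit]
B Nasal Place Assimilation: [wonwekit] → [womwekit]
C Velar Palatalization: [womwekit] → [womwesit]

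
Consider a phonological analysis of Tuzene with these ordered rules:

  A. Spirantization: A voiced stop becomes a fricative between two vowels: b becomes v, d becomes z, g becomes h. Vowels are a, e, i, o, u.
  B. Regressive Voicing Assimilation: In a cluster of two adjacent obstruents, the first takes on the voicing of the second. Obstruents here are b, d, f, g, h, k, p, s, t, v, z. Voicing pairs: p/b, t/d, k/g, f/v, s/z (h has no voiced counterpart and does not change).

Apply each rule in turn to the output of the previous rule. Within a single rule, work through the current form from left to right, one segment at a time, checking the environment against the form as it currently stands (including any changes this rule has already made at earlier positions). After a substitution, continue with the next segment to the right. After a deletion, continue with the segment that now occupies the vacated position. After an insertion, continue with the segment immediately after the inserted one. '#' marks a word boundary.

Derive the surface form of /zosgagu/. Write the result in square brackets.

[zozgahu]

A Spirantization: [zosgagu] → [zosgahu]
B Regressive Voicing Assimilation: [zosgahu] → [zozgahu]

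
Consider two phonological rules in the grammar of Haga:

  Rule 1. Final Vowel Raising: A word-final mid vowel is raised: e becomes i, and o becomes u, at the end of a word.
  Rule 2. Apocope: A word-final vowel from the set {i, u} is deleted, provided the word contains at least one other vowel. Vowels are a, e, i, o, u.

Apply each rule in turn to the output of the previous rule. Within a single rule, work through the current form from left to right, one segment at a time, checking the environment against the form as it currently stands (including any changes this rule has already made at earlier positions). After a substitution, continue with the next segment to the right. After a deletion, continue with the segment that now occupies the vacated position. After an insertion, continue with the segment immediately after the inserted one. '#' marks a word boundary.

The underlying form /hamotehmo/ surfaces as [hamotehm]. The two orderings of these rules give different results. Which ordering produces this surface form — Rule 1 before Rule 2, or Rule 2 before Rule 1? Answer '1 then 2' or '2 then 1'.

1 then 2

Order 1 then 2:
  1 Final Vowel Raising: [hamotehmo] → [hamotehmu]
  2 Apocope: [hamotehmu] → [hamotehm]
  result: [hamotehm]
Order 2 then 1:
  2 Apocope: no change — [hamotehmo]
  1 Final Vowel Raising: [hamotehmo] → [hamotehmu]
  result: [hamotehmu]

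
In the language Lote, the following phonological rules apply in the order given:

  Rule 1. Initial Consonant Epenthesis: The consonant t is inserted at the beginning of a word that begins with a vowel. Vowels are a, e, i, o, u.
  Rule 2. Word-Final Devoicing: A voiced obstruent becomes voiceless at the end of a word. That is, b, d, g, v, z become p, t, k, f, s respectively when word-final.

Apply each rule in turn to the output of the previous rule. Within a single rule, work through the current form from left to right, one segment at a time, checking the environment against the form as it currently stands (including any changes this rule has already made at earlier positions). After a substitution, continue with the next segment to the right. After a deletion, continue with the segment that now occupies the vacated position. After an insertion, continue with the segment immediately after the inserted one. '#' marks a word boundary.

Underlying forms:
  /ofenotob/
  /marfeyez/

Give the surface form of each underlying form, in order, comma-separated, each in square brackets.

[tofenotop], [marfeyes]

/ofenotob/:
  Rule 1 Initial Consonant Epenthesis: [ofenotob] → [tofenotob]
  Rule 2 Word-Final Devoicing: [tofenotob] → [tofenotop]
/marfeyez/:
  Rule 1 Initial Consonant Epenthesis: no change — [marfeyez]
  Rule 2 Word-Final Devoicing: [marfeyez] → [marfeyes]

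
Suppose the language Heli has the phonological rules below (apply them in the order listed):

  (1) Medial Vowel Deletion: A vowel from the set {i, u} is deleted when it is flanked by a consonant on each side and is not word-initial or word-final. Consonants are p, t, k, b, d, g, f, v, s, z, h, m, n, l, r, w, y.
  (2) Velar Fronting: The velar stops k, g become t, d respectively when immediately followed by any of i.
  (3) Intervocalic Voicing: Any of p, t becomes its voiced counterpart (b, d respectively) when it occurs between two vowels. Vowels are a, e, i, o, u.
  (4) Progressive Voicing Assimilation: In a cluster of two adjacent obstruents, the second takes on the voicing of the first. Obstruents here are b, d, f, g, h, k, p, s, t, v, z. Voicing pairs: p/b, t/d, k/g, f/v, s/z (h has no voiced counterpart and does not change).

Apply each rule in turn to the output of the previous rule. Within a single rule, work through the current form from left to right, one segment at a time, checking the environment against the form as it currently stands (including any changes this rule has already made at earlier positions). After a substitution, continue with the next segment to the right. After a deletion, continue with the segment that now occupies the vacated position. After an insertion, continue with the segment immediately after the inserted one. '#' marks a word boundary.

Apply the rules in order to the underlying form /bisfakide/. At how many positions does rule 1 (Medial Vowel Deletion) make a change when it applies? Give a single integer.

2

(1) Medial Vowel Deletion: [bisfakide] → [bsfakde]
(2) Velar Fronting: no change — [bsfakde]
(3) Intervocalic Voicing: no change — [bsfakde]
(4) Progressive Voicing Assimilation: [bsfakde] → [bzvakte]
Rule 1 changed 2 position(s).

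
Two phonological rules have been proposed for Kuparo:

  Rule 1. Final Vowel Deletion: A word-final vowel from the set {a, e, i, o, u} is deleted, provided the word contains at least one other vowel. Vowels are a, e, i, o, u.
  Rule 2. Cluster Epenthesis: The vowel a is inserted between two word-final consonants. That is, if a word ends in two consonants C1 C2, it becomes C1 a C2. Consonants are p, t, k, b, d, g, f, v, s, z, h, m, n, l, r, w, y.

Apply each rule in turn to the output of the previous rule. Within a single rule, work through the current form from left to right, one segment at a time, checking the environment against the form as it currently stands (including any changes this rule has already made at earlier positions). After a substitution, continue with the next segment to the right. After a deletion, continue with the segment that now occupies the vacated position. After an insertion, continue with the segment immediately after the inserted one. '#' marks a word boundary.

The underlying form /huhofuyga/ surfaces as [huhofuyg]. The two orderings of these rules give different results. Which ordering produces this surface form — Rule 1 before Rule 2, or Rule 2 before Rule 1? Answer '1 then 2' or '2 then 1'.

2 then 1

Order 1 then 2:
  1 Final Vowel Deletion: [huhofuyga] → [huhofuyg]
  2 Cluster Epenthesis: [huhofuyg] → [huhofuyag]
  result: [huhofuyag]
Order 2 then 1:
  2 Cluster Epenthesis: no change — [huhofuyga]
  1 Final Vowel Deletion: [huhofuyga] → [huhofuyg]
  result: [huhofuyg]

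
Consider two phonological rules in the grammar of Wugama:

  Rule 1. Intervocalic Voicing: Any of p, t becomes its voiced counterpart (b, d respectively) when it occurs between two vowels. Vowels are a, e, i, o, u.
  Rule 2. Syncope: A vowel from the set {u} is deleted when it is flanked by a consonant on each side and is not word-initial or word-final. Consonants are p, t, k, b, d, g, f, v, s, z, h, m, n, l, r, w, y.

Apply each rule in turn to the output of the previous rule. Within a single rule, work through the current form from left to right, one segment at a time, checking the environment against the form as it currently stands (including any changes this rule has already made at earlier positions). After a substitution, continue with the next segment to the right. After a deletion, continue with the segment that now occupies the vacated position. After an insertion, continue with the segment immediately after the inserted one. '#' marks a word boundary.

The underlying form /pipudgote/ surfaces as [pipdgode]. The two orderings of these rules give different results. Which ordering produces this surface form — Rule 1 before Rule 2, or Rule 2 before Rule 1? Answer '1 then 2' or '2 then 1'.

Order 1 then 2:
  1 Intervocalic Voicing: [pipudgote] → [pibudgode]
  2 Syncope: [pibudgode] → [pibdgode]
  result: [pibdgode]
Order 2 then 1:
  2 Syncope: [pipudgote] → [pipdgote]
  1 Intervocalic Voicing: [pipdgote] → [pipdgode]
  result: [pipdgode]

2 then 1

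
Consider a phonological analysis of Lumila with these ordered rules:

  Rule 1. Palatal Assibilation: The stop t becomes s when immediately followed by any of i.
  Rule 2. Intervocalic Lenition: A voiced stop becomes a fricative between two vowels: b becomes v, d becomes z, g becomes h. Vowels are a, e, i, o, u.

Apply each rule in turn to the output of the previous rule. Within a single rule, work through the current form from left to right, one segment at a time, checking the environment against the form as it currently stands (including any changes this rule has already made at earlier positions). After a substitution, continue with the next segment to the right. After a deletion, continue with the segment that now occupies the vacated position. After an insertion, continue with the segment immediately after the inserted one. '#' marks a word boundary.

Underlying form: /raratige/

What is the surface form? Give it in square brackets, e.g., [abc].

Rule 1 Palatal Assibilation: [raratige] → [rarasige]
Rule 2 Intervocalic Lenition: [rarasige] → [rarasihe]

[rarasihe]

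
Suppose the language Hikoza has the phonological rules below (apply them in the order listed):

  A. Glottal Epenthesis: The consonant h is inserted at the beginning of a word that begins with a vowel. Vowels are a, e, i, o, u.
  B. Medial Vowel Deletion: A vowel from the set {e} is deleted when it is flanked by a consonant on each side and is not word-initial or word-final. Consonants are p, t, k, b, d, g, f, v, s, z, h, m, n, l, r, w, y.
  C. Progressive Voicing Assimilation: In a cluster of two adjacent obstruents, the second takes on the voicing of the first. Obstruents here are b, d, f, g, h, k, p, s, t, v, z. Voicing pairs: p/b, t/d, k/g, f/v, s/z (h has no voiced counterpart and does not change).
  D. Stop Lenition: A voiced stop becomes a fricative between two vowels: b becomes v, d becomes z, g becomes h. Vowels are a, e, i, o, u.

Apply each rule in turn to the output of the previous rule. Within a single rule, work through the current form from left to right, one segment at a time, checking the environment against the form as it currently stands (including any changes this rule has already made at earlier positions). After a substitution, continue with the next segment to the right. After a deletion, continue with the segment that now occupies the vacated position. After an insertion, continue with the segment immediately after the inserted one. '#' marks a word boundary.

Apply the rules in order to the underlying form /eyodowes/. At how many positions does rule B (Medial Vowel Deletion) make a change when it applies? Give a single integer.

A Glottal Epenthesis: [eyodowes] → [heyodowes]
B Medial Vowel Deletion: [heyodowes] → [hyodows]
C Progressive Voicing Assimilation: no change — [hyodows]
D Stop Lenition: [hyodows] → [hyozows]
Rule B changed 2 position(s).

2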